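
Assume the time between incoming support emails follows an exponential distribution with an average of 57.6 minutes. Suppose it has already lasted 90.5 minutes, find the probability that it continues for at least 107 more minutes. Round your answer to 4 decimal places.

The rate is λ = 1/57.6 = 0.0173611 per minute.
By the memoryless property, P(X > 90.5+107 | X > 90.5) = P(X > 107).
P(X > 107) = e^(−1.8576) ≈ 0.1560.

0.1560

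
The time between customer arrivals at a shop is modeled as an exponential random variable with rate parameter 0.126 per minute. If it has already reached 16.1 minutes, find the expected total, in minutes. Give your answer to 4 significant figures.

24.04

By memorylessness, E[X | X > 16.1] = 16.1 + 1/λ = 16.1 + 7.93651 = 24.0365 minutes.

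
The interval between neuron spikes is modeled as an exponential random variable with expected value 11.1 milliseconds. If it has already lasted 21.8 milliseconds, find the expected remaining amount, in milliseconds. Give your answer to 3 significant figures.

11.1

The rate is λ = 1/11.1 = 0.0900901 per millisecond.
By memorylessness, the remaining amount past any threshold is again Exp(λ) with mean 1/λ = 11.1 milliseconds.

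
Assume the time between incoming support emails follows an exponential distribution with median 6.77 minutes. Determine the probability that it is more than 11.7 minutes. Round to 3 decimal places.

0.302

For an exponential, median = ln(2)/λ, so λ = ln 2 / 6.77 = 0.102385 per minute.
P(X > 11.7) = e^(−λ·11.7) = e^(−1.1979) ≈ 0.302.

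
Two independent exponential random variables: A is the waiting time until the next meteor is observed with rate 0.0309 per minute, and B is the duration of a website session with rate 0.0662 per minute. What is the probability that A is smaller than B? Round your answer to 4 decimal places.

λ_1 = 0.0309, λ_2 = 0.0662.
For independent exponentials, P(A < B) = λ_1/(λ_1+λ_2) = 0.0309/0.0971 ≈ 0.3182.

0.3182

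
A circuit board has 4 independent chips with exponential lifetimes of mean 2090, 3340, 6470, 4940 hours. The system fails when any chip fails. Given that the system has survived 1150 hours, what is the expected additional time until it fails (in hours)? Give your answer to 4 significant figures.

First-failure rate Σλ = 1/2090 + 1/3340 + 1/6470 + 1/4940 = 0.00113486.
By memorylessness the expected residual is 1/Σλ = 881.167 hours, regardless of the 1150 already elapsed.

881.2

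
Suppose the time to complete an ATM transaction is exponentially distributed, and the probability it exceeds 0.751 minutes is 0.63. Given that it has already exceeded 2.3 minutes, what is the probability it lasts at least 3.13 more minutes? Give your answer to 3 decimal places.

0.146

From e^(−λ·0.751) = 0.63, λ = −ln(0.63)/0.751 = 0.615227.
Memoryless: P(X > 2.3+3.13 | X > 2.3) = P(X > 3.13) = e^(−0.615227·3.13) ≈ 0.146.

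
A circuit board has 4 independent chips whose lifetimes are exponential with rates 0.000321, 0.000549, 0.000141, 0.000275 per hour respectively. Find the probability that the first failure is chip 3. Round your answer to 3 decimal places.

0.110

The time to first failure is exponential with rate Σλ = 0.000321 + 0.000549 + 0.000141 + 0.000275 = 0.001286.
P(chip 3 first) = λ_3/Σλ = 0.000141/0.001286 ≈ 0.110.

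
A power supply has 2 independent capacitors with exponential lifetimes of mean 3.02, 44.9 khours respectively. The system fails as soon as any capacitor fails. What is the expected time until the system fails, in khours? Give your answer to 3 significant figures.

The first failure time is exponential with rate Σλ_i = 1/3.02 + 1/44.9 = 0.353398 per khour.
E[min] = 1/Σλ = 1/0.353398 = 2.82967 khours.

2.83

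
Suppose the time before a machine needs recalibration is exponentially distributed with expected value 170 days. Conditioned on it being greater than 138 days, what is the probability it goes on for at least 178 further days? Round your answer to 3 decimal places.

0.351

The rate is λ = 1/170 = 0.00588235 per day.
P(X > s+t | X > s) = e^(−λ(s+t))/e^(−λs) = e^(−λt), independent of s = 138.
P(X > 178) = e^(−1.0471) ≈ 0.351.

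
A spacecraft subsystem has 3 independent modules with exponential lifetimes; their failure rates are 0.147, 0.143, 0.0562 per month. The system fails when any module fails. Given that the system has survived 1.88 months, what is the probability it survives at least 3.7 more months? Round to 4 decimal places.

Time to first failure ~ Exp(Σλ) with Σλ = 0.3462.
By memorylessness, P(T > 1.88+3.7 | T > 1.88) = P(T > 3.7) = e^(−0.3462·3.7) ≈ 0.2778.

0.2778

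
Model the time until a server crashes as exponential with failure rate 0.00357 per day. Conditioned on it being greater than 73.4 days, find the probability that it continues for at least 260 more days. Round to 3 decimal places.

The exponential is memoryless, so the remaining time is again Exp(λ): the condition X > 73.4 is irrelevant.
P(X > 260) = e^(−0.9282) ≈ 0.395.

0.395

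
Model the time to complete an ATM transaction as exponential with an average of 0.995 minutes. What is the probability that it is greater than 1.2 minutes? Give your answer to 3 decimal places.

0.299

The rate is λ = 1/0.995 = 1.00503 per minute.
P(X > 1.2) = e^(−λ·1.2) = e^(−1.206) ≈ 0.299.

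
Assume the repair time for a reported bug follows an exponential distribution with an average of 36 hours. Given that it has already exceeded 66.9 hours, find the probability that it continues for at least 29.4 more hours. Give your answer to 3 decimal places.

0.442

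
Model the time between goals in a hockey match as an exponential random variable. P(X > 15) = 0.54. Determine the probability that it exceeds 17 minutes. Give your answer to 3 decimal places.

0.497

e^(−λ·15) = 0.54 ⇒ λ = −ln(0.54)/15 = 0.0410791.
P(X > 17) = e^(−0.0410791·17) = e^(−0.69834) ≈ 0.497.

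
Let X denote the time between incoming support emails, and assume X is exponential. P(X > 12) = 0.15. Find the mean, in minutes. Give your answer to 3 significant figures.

6.33

e^(−λ·12) = 0.15 ⇒ λ = −ln(0.15)/12 = 0.158093.
Mean = 1/λ = 6.32538 minutes.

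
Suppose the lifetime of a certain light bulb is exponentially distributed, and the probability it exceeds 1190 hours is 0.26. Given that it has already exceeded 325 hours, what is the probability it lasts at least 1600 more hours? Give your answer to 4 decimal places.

From e^(−λ·1190) = 0.26, λ = −ln(0.26)/1190 = 0.00113199.
Memoryless: P(X > 325+1600 | X > 325) = P(X > 1600) = e^(−0.00113199·1600) ≈ 0.1635.

0.1635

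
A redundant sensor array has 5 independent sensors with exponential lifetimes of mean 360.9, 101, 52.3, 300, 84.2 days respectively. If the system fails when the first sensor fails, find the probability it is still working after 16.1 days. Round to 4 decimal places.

The first failure time is exponential with rate Σλ_i = 1/360.9 + 1/101 + 1/52.3 + 1/300 + 1/84.2 = 0.0470021 per day.
P(min > 16.1) = e^(−0.0470021·16.1) = e^(−0.75673) ≈ 0.4692.

0.4692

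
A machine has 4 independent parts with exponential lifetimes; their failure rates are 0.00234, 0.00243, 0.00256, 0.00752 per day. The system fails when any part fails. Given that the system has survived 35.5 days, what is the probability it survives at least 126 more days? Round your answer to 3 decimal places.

0.154

Time to first failure ~ Exp(Σλ) with Σλ = 0.01485.
By memorylessness, P(T > 35.5+126 | T > 35.5) = P(T > 126) = e^(−0.01485·126) ≈ 0.154.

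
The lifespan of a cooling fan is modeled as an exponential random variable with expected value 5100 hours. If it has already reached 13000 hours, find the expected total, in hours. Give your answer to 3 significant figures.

The rate is λ = 1/5100 = 0.000196078 per hour.
By memorylessness, E[X | X > 13000] = 13000 + 1/λ = 13000 + 5100 = 18100 hours.

18100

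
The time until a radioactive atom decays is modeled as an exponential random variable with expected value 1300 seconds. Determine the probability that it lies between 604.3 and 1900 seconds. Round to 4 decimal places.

0.3964

The rate is λ = 1/1300 = 0.000769231 per second.
P(604.3 < X < 1900) = e^(−λ·604.3) − e^(−λ·1900) = 0.62823 − 0.23188 ≈ 0.3964.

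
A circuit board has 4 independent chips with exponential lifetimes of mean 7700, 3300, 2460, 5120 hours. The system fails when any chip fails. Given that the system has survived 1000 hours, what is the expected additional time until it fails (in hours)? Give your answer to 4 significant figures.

966.4

First-failure rate Σλ = 1/7700 + 1/3300 + 1/2460 + 1/5120 = 0.00103472.
By memorylessness the expected residual is 1/Σλ = 966.448 hours, regardless of the 1000 already elapsed.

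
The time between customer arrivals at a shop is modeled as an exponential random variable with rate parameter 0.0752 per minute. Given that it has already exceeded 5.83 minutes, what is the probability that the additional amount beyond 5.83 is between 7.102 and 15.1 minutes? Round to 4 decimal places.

Memoryless: the residual past 5.83 is again Exp(λ).
P(7.102 < residual < 15.1) = e^(−λ·7.102) − e^(−λ·15.1) = 0.58621 − 0.32126 ≈ 0.2650.

0.2650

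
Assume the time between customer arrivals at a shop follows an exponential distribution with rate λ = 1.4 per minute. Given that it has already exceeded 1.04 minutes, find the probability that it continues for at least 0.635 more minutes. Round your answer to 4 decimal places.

The exponential is memoryless, so the remaining time is again Exp(λ): the condition X > 1.04 is irrelevant.
P(X > 0.635) = e^(−0.889) ≈ 0.4111.

0.4111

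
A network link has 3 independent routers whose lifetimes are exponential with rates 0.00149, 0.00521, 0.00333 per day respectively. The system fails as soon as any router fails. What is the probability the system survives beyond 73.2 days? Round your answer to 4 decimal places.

The time to first failure is exponential with rate Σλ = 0.00149 + 0.00521 + 0.00333 = 0.01003.
P(min > 73.2) = e^(−0.01003·73.2) = e^(−0.7342) ≈ 0.4799.

0.4799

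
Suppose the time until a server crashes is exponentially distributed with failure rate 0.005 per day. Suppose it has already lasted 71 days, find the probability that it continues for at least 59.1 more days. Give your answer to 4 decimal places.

The exponential is memoryless, so the remaining time is again Exp(λ): the condition X > 71 is irrelevant.
P(X > 59.1) = e^(−0.2955) ≈ 0.7442.

0.7442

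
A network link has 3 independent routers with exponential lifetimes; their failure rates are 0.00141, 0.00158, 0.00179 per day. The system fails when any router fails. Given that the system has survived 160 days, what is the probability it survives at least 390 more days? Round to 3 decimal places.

Time to first failure ~ Exp(Σλ) with Σλ = 0.00478.
By memorylessness, P(T > 160+390 | T > 160) = P(T > 390) = e^(−0.00478·390) ≈ 0.155.

0.155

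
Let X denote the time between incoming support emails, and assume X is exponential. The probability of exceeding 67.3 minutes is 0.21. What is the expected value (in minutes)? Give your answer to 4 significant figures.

43.12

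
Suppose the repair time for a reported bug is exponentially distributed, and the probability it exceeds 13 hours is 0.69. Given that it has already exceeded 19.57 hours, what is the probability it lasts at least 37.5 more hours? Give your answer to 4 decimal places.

From e^(−λ·13) = 0.69, λ = −ln(0.69)/13 = 0.0285434.
Memoryless: P(X > 19.57+37.5 | X > 19.57) = P(X > 37.5) = e^(−0.0285434·37.5) ≈ 0.3429.

0.3429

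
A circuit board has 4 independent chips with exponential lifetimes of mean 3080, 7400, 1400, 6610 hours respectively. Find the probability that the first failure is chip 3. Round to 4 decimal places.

Rates: λ_i = 1/mean_i → 0.000324675, 0.000135135, 0.000714286, 0.000151286; Σλ = 0.00132538.
P(chip 3 first) = λ_3/Σλ = 0.000714286/0.00132538 ≈ 0.5389.

0.5389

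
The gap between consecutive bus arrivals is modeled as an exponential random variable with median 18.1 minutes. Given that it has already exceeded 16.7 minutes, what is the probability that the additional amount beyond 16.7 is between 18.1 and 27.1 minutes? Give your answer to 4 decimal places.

0.1458

For an exponential, median = ln(2)/λ, so λ = ln 2 / 18.1 = 0.0382954 per minute.
Memoryless: the residual past 16.7 is again Exp(λ).
P(18.1 < residual < 27.1) = e^(−λ·18.1) − e^(−λ·27.1) = 0.50000 − 0.35423 ≈ 0.1458.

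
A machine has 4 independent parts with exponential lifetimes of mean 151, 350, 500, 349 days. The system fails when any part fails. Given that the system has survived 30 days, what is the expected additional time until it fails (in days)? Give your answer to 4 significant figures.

69.71

First-failure rate Σλ = 1/151 + 1/350 + 1/500 + 1/349 = 0.014345.
By memorylessness the expected residual is 1/Σλ = 69.7108 days, regardless of the 30 already elapsed.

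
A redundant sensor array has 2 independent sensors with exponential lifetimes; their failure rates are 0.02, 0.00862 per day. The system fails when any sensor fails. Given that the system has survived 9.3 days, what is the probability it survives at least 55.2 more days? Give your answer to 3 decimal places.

0.206

Time to first failure ~ Exp(Σλ) with Σλ = 0.02862.
By memorylessness, P(T > 9.3+55.2 | T > 9.3) = P(T > 55.2) = e^(−0.02862·55.2) ≈ 0.206.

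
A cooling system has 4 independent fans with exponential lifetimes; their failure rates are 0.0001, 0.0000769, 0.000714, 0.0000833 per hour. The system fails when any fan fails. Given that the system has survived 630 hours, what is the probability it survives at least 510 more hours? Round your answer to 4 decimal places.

Time to first failure ~ Exp(Σλ) with Σλ = 0.0009742.
By memorylessness, P(T > 630+510 | T > 630) = P(T > 510) = e^(−0.0009742·510) ≈ 0.6084.

0.6084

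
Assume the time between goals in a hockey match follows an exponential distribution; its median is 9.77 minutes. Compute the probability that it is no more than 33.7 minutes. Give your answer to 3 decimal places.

For an exponential, median = ln(2)/λ, so λ = ln 2 / 9.77 = 0.0709465 per minute.
P(X ≤ 33.7) = 1 − e^(−λ·33.7) = 1 − e^(−2.3909) ≈ 0.908.

0.908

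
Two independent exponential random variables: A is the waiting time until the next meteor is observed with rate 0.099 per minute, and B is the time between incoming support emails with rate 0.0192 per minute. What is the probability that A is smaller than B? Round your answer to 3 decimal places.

0.838

λ_1 = 0.099, λ_2 = 0.0192.
For independent exponentials, P(A < B) = λ_1/(λ_1+λ_2) = 0.099/0.1182 ≈ 0.838.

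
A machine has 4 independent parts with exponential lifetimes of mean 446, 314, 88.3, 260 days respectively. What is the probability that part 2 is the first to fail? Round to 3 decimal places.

Rates: λ_i = 1/mean_i → 0.00224215, 0.00318471, 0.011325, 0.00384615; Σλ = 0.020598.
P(part 2 first) = λ_2/Σλ = 0.00318471/0.020598 ≈ 0.155.

0.155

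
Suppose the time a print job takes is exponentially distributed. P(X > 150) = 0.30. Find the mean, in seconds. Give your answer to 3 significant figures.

125

e^(−λ·150) = 0.30 ⇒ λ = −ln(0.30)/150 = 0.00802649.
Mean = 1/λ = 124.588 seconds.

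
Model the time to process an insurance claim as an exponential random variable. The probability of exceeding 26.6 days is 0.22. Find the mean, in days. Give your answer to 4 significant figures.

e^(−λ·26.6) = 0.22 ⇒ λ = −ln(0.22)/26.6 = 0.0569221.
Mean = 1/λ = 17.5679 days.

17.57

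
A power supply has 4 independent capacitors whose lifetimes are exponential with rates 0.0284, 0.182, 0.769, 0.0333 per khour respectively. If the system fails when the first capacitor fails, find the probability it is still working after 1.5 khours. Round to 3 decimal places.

0.219

The time to first failure is exponential with rate Σλ = 0.0284 + 0.182 + 0.769 + 0.0333 = 1.0127.
P(min > 1.5) = e^(−1.0127·1.5) = e^(−1.5191) ≈ 0.219.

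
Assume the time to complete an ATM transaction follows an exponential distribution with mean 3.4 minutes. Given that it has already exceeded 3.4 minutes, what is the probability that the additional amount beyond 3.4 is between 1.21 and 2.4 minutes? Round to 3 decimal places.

The rate is λ = 1/3.4 = 0.294118 per minute.
Memoryless: the residual past 3.4 is again Exp(λ).
P(1.21 < residual < 2.4) = e^(−λ·1.21) − e^(−λ·2.4) = 0.70056 − 0.49367 ≈ 0.207.

0.207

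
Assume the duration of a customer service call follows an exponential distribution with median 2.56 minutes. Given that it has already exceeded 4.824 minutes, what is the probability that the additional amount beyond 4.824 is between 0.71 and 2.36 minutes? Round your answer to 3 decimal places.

For an exponential, median = ln(2)/λ, so λ = ln 2 / 2.56 = 0.270761 per minute.
Memoryless: the residual past 4.824 is again Exp(λ).
P(0.71 < residual < 2.36) = e^(−λ·0.71) − e^(−λ·2.36) = 0.82511 − 0.52782 ≈ 0.297.

0.297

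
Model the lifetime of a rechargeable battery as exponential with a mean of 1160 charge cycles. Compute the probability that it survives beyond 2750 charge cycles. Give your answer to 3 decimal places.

0.093

The rate is λ = 1/1160 = 0.000862069 per charge cycle.
P(X > 2750) = e^(−λ·2750) = e^(−2.3707) ≈ 0.093.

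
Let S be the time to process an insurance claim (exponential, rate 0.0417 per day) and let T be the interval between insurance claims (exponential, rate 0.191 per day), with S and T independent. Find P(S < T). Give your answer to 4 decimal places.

λ_1 = 0.0417, λ_2 = 0.191.
For independent exponentials, P(S < T) = λ_1/(λ_1+λ_2) = 0.0417/0.2327 ≈ 0.1792.

0.1792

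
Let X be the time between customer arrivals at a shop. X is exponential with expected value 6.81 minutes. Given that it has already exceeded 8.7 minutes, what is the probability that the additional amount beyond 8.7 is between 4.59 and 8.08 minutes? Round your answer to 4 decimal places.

0.2044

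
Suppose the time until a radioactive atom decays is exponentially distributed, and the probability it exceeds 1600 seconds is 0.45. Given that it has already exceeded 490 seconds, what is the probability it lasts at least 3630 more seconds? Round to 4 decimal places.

From e^(−λ·1600) = 0.45, λ = −ln(0.45)/1600 = 0.000499067.
Memoryless: P(X > 490+3630 | X > 490) = P(X > 3630) = e^(−0.000499067·3630) ≈ 0.1634.

0.1634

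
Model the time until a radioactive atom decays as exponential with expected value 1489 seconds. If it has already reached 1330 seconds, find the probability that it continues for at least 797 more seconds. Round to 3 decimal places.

0.586

The rate is λ = 1/1489 = 0.000671592 per second.
The exponential is memoryless, so the remaining time is again Exp(λ): the condition X > 1330 is irrelevant.
P(X > 797) = e^(−0.53526) ≈ 0.586.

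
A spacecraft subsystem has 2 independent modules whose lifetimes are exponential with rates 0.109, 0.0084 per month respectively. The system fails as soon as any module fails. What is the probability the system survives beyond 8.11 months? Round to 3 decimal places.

The time to first failure is exponential with rate Σλ = 0.109 + 0.0084 = 0.1174.
P(min > 8.11) = e^(−0.1174·8.11) = e^(−0.95211) ≈ 0.386.

0.386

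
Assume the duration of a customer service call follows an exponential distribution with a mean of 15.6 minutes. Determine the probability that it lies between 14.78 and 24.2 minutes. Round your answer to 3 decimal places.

0.176

The rate is λ = 1/15.6 = 0.0641026 per minute.
P(14.78 < X < 24.2) = e^(−λ·14.78) − e^(−λ·24.2) = 0.38773 − 0.21198 ≈ 0.176.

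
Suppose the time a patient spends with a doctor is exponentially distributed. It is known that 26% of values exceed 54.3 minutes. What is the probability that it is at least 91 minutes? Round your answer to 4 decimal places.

0.1046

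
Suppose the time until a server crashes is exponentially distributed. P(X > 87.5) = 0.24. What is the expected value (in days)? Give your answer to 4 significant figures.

61.31

e^(−λ·87.5) = 0.24 ⇒ λ = −ln(0.24)/87.5 = 0.0163099.
Mean = 1/λ = 61.3124 days.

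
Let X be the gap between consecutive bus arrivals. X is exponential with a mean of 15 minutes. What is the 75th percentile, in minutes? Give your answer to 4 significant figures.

20.79

The rate is λ = 1/15 = 0.0666667 per minute.
Set 1 − e^(−λt) = 0.75, so t = −ln(0.25)/λ = 1.3863/0.0666667 ≈ 20.7944 minutes.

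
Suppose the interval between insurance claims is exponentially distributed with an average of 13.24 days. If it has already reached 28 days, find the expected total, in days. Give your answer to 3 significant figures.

41.2

The rate is λ = 1/13.24 = 0.0755287 per day.
By memorylessness, E[X | X > 28] = 28 + 1/λ = 28 + 13.24 = 41.24 days.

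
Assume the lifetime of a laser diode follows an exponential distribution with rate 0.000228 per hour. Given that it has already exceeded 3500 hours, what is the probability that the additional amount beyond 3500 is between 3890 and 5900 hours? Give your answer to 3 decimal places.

0.151

Memoryless: the residual past 3500 is again Exp(λ).
P(3890 < residual < 5900) = e^(−λ·3890) − e^(−λ·5900) = 0.41192 − 0.26049 ≈ 0.151.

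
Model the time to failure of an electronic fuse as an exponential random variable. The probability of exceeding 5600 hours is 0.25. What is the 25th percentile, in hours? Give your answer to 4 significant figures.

1162

e^(−λ·5600) = 0.25 ⇒ λ = −ln(0.25)/5600 = 0.000247553.
25th percentile: 1 − e^(−λt) = 0.25, t = −ln(0.75)/λ = 1162.1 hours.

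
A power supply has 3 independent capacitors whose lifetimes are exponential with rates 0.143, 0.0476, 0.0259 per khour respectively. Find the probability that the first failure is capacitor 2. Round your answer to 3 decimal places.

0.220

The time to first failure is exponential with rate Σλ = 0.143 + 0.0476 + 0.0259 = 0.2165.
P(capacitor 2 first) = λ_2/Σλ = 0.0476/0.2165 ≈ 0.220.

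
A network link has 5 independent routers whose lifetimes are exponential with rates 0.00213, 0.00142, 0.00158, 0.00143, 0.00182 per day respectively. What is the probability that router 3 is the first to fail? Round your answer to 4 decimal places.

0.1885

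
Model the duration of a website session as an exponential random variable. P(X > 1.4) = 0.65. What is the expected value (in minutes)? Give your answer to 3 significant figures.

3.25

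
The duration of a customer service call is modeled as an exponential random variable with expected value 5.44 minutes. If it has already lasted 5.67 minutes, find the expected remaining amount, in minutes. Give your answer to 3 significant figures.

5.44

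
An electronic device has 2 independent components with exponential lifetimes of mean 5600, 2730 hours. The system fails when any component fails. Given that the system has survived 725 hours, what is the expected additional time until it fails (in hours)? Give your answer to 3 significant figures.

First-failure rate Σλ = 1/5600 + 1/2730 = 0.000544872.
By memorylessness the expected residual is 1/Σλ = 1835.29 hours, regardless of the 725 already elapsed.

1840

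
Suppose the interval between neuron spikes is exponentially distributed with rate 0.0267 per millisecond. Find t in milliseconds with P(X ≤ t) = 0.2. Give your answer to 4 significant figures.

8.357

Set 1 − e^(−λt) = 0.2, so t = −ln(0.8)/λ = 0.22314/0.0267 ≈ 8.35744 milliseconds.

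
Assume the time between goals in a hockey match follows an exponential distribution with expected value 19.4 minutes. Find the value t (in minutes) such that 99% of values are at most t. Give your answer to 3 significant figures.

The rate is λ = 1/19.4 = 0.0515464 per minute.
Set 1 − e^(−λt) = 0.99, so t = −ln(0.01)/λ = 4.6052/0.0515464 ≈ 89.3403 minutes.

89.3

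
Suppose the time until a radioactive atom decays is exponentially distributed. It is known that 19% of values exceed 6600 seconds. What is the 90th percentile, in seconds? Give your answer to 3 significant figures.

e^(−λ·6600) = 0.19 ⇒ λ = −ln(0.19)/6600 = 0.000251626.
90th percentile: 1 − e^(−λt) = 0.9, t = −ln(0.1)/λ = 9150.83 seconds.

9150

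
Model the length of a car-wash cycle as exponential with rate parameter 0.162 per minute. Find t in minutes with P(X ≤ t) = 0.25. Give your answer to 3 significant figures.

1.78

Set 1 − e^(−λt) = 0.25, so t = −ln(0.75)/λ = 0.28768/0.162 ≈ 1.77582 minutes.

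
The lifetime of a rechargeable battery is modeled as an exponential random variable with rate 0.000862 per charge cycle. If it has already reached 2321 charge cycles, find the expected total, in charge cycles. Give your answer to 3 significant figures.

By memorylessness, E[X | X > 2321] = 2321 + 1/λ = 2321 + 1160.09 = 3481.09 charge cycles.

3480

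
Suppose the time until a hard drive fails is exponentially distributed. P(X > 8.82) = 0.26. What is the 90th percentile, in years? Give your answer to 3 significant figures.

e^(−λ·8.82) = 0.26 ⇒ λ = −ln(0.26)/8.82 = 0.152729.
90th percentile: 1 − e^(−λt) = 0.9, t = −ln(0.1)/λ = 15.0762 years.

15.1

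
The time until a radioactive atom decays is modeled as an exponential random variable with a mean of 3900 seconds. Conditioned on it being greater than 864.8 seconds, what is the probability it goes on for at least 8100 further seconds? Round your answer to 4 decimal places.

The rate is λ = 1/3900 = 0.00025641 per second.
By the memoryless property, P(X > 864.8+8100 | X > 864.8) = P(X > 8100).
P(X > 8100) = e^(−2.0769) ≈ 0.1253.

0.1253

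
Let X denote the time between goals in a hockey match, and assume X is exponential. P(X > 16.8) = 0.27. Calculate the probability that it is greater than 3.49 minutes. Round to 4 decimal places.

0.7619

e^(−λ·16.8) = 0.27 ⇒ λ = −ln(0.27)/16.8 = 0.0779365.
P(X > 3.49) = e^(−0.0779365·3.49) = e^(−0.272) ≈ 0.7619.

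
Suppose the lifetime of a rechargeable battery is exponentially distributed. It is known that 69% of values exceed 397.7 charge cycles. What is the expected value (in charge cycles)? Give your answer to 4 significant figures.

1072

e^(−λ·397.7) = 0.69 ⇒ λ = −ln(0.69)/397.7 = 0.000933024.
Mean = 1/λ = 1071.78 charge cycles.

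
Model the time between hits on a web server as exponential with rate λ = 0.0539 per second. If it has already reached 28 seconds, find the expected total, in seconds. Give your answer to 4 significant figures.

By memorylessness, E[X | X > 28] = 28 + 1/λ = 28 + 18.5529 = 46.5529 seconds.

46.55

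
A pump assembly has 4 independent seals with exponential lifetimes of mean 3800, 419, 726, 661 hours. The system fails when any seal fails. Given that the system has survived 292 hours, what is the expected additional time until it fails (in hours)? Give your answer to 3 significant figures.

181

First-failure rate Σλ = 1/3800 + 1/419 + 1/726 + 1/661 = 0.00554006.
By memorylessness the expected residual is 1/Σλ = 180.503 hours, regardless of the 292 already elapsed.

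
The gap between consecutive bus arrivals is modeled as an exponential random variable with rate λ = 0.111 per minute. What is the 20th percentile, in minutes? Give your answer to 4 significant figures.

2.010

Set 1 − e^(−λt) = 0.2, so t = −ln(0.8)/λ = 0.22314/0.111 ≈ 2.0103 minutes.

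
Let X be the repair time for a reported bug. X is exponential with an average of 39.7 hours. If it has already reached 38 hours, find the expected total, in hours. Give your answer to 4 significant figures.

77.70

The rate is λ = 1/39.7 = 0.0251889 per hour.
By memorylessness, E[X | X > 38] = 38 + 1/λ = 38 + 39.7 = 77.7 hours.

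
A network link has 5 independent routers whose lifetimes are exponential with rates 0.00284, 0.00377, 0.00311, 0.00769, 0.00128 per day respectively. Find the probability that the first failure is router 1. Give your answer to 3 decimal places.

The time to first failure is exponential with rate Σλ = 0.00284 + 0.00377 + 0.00311 + 0.00769 + 0.00128 = 0.01869.
P(router 1 first) = λ_1/Σλ = 0.00284/0.01869 ≈ 0.152.

0.152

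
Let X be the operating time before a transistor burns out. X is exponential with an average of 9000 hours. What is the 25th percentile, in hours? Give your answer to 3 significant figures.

2590

The rate is λ = 1/9000 = 0.000111111 per hour.
Set 1 − e^(−λt) = 0.25, so t = −ln(0.75)/λ = 0.28768/0.000111111 ≈ 2589.14 hours.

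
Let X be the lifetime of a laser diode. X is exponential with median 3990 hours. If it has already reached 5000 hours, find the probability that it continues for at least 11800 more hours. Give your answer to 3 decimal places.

0.129

For an exponential, median = ln(2)/λ, so λ = ln 2 / 3990 = 0.000173721 per hour.
The exponential is memoryless, so the remaining time is again Exp(λ): the condition X > 5000 is irrelevant.
P(X > 11800) = e^(−2.0499) ≈ 0.129.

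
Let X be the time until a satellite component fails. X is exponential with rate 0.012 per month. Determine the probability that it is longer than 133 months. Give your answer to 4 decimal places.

P(X > 133) = e^(−λ·133) = e^(−1.596) ≈ 0.2027.

0.2027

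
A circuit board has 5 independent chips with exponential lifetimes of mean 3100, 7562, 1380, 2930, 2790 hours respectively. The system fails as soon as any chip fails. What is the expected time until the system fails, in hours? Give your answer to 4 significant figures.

532.1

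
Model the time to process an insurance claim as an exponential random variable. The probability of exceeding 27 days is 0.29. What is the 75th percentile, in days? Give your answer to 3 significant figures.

e^(−λ·27) = 0.29 ⇒ λ = −ln(0.29)/27 = 0.0458472.
75th percentile: 1 − e^(−λt) = 0.75, t = −ln(0.25)/λ = 30.2373 days.

30.2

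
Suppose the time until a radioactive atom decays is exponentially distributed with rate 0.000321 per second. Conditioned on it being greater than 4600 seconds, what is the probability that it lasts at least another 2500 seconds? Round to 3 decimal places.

0.448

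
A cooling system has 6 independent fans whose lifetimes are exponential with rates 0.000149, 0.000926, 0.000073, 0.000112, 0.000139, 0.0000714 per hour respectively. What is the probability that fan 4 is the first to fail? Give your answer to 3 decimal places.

0.076

The time to first failure is exponential with rate Σλ = 0.000149 + 0.000926 + 0.000073 + 0.000112 + 0.000139 + 0.0000714 = 0.0014704.
P(fan 4 first) = λ_4/Σλ = 0.000112/0.0014704 ≈ 0.076.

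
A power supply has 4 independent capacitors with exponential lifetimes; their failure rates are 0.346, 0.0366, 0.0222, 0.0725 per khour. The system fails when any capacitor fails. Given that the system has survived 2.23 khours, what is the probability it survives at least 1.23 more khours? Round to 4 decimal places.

Time to first failure ~ Exp(Σλ) with Σλ = 0.4773.
By memorylessness, P(T > 2.23+1.23 | T > 2.23) = P(T > 1.23) = e^(−0.4773·1.23) ≈ 0.5559.

0.5559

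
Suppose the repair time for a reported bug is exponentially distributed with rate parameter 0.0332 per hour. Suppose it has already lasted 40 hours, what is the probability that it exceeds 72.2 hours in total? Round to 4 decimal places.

0.3433

P(X > s+t | X > s) = e^(−λ(s+t))/e^(−λs) = e^(−λt), independent of s = 40.
P(X > 32.2) = e^(−1.069) ≈ 0.3433.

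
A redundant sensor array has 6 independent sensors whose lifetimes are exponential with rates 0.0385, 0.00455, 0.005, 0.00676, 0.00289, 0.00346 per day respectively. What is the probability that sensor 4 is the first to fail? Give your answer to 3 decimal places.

0.111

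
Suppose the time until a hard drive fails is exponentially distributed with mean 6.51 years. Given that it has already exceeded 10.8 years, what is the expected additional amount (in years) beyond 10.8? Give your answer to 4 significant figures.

6.510

The rate is λ = 1/6.51 = 0.15361 per year.
By memorylessness, the remaining amount past any threshold is again Exp(λ) with mean 1/λ = 6.51 years.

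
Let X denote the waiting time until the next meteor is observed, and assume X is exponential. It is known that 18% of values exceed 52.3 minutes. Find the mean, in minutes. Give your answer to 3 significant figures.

e^(−λ·52.3) = 0.18 ⇒ λ = −ln(0.18)/52.3 = 0.0327877.
Mean = 1/λ = 30.4992 minutes.

30.5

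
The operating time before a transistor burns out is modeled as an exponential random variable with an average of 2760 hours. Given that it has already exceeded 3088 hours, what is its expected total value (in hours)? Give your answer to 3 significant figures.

5850

The rate is λ = 1/2760 = 0.000362319 per hour.
By memorylessness, E[X | X > 3088] = 3088 + 1/λ = 3088 + 2760 = 5848 hours.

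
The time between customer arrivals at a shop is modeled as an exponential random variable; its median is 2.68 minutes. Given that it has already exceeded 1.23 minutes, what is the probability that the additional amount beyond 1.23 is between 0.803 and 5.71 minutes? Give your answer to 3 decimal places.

For an exponential, median = ln(2)/λ, so λ = ln 2 / 2.68 = 0.258637 per minute.
Memoryless: the residual past 1.23 is again Exp(λ).
P(0.803 < residual < 5.71) = e^(−λ·0.803) − e^(−λ·5.71) = 0.81246 − 0.22836 ≈ 0.584.

0.584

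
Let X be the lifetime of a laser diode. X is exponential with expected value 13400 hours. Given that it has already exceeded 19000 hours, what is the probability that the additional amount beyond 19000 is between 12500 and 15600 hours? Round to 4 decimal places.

The rate is λ = 1/13400 = 0.0000746269 per hour.
Memoryless: the residual past 19000 is again Exp(λ).
P(12500 < residual < 15600) = e^(−λ·12500) − e^(−λ·15600) = 0.39344 − 0.31218 ≈ 0.0813.

0.0813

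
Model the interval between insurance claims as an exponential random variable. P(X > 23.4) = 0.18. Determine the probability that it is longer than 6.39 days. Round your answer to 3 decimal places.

e^(−λ·23.4) = 0.18 ⇒ λ = −ln(0.18)/23.4 = 0.073282.
P(X > 6.39) = e^(−0.073282·6.39) = e^(−0.46827) ≈ 0.626.

0.626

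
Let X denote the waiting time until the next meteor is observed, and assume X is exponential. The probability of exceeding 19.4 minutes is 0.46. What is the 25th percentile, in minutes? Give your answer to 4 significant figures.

7.187

e^(−λ·19.4) = 0.46 ⇒ λ = −ln(0.46)/19.4 = 0.0400273.
25th percentile: 1 − e^(−λt) = 0.25, t = −ln(0.75)/λ = 7.18715 minutes.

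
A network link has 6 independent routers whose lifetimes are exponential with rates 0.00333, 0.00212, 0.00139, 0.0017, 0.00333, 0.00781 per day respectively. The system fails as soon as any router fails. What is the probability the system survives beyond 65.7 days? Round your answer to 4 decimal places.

The time to first failure is exponential with rate Σλ = 0.00333 + 0.00212 + 0.00139 + 0.0017 + 0.00333 + 0.00781 = 0.01968.
P(min > 65.7) = e^(−0.01968·65.7) = e^(−1.293) ≈ 0.2745.

0.2745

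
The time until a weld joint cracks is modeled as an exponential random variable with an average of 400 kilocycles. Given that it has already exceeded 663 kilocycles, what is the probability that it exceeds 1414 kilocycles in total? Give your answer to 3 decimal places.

0.153

The rate is λ = 1/400 = 0.0025 per kilocycle.
By the memoryless property, P(X > 663+751 | X > 663) = P(X > 751).
P(X > 751) = e^(−1.8775) ≈ 0.153.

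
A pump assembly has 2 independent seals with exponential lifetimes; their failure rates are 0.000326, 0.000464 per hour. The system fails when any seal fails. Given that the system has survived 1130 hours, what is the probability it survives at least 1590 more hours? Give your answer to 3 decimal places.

0.285

Time to first failure ~ Exp(Σλ) with Σλ = 0.00079.
By memorylessness, P(T > 1130+1590 | T > 1130) = P(T > 1590) = e^(−0.00079·1590) ≈ 0.285.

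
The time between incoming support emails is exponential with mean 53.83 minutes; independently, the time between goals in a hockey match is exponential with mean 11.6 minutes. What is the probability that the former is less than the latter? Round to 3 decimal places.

λ_1 = 1/53.83 = 0.018577, λ_2 = 1/11.6 = 0.0862069.
For independent exponentials, P(the former < the latter) = λ_1/(λ_1+λ_2) = 0.018577/0.104784 ≈ 0.177.

0.177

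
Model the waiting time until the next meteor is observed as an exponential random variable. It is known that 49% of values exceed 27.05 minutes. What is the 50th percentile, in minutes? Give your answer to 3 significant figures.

26.3

e^(−λ·27.05) = 0.49 ⇒ λ = −ln(0.49)/27.05 = 0.0263715.
50th percentile: 1 − e^(−λt) = 0.5, t = −ln(0.5)/λ = 26.2839 minutes.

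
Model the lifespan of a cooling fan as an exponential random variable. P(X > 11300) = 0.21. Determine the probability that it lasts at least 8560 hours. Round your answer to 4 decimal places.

0.3066

e^(−λ·11300) = 0.21 ⇒ λ = −ln(0.21)/11300 = 0.00013811.
P(X > 8560) = e^(−0.00013811·8560) = e^(−1.1822) ≈ 0.3066.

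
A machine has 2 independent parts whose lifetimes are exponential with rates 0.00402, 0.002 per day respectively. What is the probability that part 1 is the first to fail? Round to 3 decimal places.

The time to first failure is exponential with rate Σλ = 0.00402 + 0.002 = 0.00602.
P(part 1 first) = λ_1/Σλ = 0.00402/0.00602 ≈ 0.668.

0.668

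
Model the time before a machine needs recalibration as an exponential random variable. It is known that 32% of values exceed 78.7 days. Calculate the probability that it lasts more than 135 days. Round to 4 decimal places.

e^(−λ·78.7) = 0.32 ⇒ λ = −ln(0.32)/78.7 = 0.0144782.
P(X > 135) = e^(−0.0144782·135) = e^(−1.9546) ≈ 0.1416.

0.1416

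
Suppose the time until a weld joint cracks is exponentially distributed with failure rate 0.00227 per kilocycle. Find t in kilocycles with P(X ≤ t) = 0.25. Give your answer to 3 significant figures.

127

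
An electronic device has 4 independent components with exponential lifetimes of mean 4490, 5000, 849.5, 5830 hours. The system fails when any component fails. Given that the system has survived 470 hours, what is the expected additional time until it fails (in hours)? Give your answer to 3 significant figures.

565

First-failure rate Σλ = 1/4490 + 1/5000 + 1/849.5 + 1/5830 = 0.00177141.
By memorylessness the expected residual is 1/Σλ = 564.523 hours, regardless of the 470 already elapsed.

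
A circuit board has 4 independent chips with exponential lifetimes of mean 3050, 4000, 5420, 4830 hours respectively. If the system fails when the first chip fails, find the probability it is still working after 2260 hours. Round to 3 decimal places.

The first failure time is exponential with rate Σλ_i = 1/3050 + 1/4000 + 1/5420 + 1/4830 = 0.00096941 per hour.
P(min > 2260) = e^(−0.00096941·2260) = e^(−2.1909) ≈ 0.112.

0.112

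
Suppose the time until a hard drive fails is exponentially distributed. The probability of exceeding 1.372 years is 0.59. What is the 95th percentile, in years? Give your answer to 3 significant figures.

7.79

e^(−λ·1.372) = 0.59 ⇒ λ = −ln(0.59)/1.372 = 0.384572.
95th percentile: 1 − e^(−λt) = 0.95, t = −ln(0.05)/λ = 7.78978 years.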